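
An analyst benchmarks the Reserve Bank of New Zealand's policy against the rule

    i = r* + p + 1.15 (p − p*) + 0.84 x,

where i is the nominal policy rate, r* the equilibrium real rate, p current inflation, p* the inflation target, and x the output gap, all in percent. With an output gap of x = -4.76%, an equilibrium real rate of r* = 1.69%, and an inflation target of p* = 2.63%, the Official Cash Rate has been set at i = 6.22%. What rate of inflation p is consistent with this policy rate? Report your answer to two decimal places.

5.37%

Collecting p: i = r* + (1 + 1.15) p − 1.15 p* + 0.84 x
2.15 p = 6.22 − 1.69 + 1.15 × 2.63 − 0.84 × (-4.76) = 11.5529
p = 11.5529 / 2.15 = 5.37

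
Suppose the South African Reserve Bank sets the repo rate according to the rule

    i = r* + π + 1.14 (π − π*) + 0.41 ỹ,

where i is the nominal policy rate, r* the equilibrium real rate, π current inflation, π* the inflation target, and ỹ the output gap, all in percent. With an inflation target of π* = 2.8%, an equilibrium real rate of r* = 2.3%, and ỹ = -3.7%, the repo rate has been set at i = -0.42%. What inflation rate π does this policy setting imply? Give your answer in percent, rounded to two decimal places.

0.93%

Collecting π: i = r* + (1 + 1.14) π − 1.14 π* + 0.41 ỹ
2.14 π = -0.42 − 2.3 + 1.14 × 2.8 − 0.41 × (-3.7) = 1.989
π = 1.989 / 2.14 = 0.93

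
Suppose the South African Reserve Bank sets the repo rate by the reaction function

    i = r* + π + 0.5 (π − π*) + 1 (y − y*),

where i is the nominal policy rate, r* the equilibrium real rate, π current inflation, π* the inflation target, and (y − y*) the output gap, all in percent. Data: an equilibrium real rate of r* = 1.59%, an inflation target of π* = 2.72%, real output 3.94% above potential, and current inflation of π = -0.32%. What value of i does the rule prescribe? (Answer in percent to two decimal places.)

3.69%

Output 3.94% above potential → (y − y*) = 3.94.
i = 1.59 + (-0.32) + 0.5 × (-0.32 − 2.72) + 1 × 3.94
   = 1.59 − 0.32 − 1.52 + 3.94 = 3.69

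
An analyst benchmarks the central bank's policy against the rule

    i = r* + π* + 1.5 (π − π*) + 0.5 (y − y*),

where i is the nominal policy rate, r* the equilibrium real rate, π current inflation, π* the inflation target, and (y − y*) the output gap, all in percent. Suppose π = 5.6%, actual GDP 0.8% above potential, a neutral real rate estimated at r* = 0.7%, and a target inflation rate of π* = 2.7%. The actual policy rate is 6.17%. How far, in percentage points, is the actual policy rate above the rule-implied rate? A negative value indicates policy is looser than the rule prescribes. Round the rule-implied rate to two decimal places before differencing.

Output 0.8% above potential → (y − y*) = 0.8.
i = 0.7 + 2.7 + 1.5 × (5.6 − 2.7) + 0.5 × 0.8
   = 0.7 + 2.7 + 4.35 + 0.4 = 8.15
Deviation = 6.17 − 8.15 = -1.98 pp.

-1.98 pp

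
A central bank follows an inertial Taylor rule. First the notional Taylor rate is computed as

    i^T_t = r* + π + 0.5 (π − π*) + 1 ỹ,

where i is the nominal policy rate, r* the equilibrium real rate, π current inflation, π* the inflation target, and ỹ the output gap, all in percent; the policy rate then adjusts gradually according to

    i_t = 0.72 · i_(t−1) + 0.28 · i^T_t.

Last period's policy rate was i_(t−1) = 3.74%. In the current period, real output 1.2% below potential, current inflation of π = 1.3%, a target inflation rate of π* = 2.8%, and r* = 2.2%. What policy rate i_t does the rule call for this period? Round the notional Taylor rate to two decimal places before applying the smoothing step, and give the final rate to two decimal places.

Output 1.2% below potential → ỹ = -1.2.
i^T_t = 2.2 + 1.3 + 0.5 × (1.3 − 2.8) + 1 × (-1.2)
   = 2.2 + 1.3 − 0.75 − 1.2 = 1.55
i_t = 0.72 × 3.74 + 0.28 × 1.55 = 2.6928 + 0.434 = 3.13

3.13%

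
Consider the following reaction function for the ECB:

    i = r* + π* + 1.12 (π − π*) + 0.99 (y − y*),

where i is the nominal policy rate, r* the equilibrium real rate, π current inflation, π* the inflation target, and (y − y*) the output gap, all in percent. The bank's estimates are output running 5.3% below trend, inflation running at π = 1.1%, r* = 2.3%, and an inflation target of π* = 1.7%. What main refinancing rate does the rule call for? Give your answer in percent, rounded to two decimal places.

Output 5.3% below potential → (y − y*) = -5.3.
i = 2.3 + 1.7 + 1.12 × (1.1 − 1.7) + 0.99 × (-5.3)
   = 2.3 + 1.7 − 0.672 − 5.247 = -1.92

-1.92%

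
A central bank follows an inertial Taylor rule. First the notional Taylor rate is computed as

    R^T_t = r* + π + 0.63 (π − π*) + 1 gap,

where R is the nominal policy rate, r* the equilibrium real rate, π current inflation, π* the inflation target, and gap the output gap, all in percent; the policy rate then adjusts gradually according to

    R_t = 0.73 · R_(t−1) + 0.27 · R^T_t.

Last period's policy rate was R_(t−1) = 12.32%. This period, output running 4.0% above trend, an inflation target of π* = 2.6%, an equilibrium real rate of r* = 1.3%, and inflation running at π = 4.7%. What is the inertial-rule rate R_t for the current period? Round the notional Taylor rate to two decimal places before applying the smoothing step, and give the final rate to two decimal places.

Output 4.0% above potential → gap = 4.0.
R^T_t = 1.3 + 4.7 + 0.63 × (4.7 − 2.6) + 1 × 4.0
   = 1.3 + 4.7 + 1.323 + 4 = 11.32
R_t = 0.73 × 12.32 + 0.27 × 11.32 = 8.9936 + 3.0564 = 12.05

12.05%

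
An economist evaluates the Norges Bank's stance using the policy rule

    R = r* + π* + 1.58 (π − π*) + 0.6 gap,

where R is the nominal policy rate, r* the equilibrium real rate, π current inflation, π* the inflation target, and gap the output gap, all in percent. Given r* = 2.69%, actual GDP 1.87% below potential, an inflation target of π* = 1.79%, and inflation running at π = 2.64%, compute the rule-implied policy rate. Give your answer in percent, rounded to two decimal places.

4.70%

Output 1.87% below potential → gap = -1.87.
R = 2.69 + 1.79 + 1.58 × (2.64 − 1.79) + 0.6 × (-1.87)
   = 2.69 + 1.79 + 1.343 − 1.122 = 4.70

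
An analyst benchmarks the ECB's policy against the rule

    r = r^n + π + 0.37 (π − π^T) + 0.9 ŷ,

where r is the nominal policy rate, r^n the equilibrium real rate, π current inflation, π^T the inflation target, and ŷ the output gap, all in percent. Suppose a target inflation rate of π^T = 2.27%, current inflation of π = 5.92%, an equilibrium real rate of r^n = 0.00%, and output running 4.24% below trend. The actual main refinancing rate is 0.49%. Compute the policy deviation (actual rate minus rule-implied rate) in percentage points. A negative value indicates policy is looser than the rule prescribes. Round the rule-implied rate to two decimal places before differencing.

Output 4.24% below potential → ŷ = -4.24.
r = 0.00 + 5.92 + 0.37 × (5.92 − 2.27) + 0.9 × (-4.24)
   = 0.00 + 5.92 + 1.3505 − 3.816 = 3.45
Deviation = 0.49 − 3.45 = -2.96 pp.

-2.96 pp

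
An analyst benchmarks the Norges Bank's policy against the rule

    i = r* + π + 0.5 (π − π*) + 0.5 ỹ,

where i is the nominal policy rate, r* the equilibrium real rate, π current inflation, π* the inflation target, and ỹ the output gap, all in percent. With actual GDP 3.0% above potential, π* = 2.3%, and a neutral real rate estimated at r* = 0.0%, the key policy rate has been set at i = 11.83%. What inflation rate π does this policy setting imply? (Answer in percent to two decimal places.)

Output 3.0% above potential → ỹ = 3.0.
Collecting π: i = r* + (1 + 0.5) π − 0.5 π* + 0.5 ỹ
1.5 π = 11.83 − 0.0 + 0.5 × 2.3 − 0.5 × 3.0 = 11.48
π = 11.48 / 1.5 = 7.65

7.65%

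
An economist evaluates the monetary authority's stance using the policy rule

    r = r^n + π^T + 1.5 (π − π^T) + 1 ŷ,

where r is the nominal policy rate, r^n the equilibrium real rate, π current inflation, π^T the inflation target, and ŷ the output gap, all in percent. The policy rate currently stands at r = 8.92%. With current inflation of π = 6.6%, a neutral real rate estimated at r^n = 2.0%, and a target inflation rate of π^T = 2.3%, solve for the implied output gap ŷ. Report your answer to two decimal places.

-1.83%

1 ŷ = 8.92 − 2.0 − 2.3 − 1.5 × (6.6 − 2.3) = -1.83
ŷ = -1.83 / 1 = -1.83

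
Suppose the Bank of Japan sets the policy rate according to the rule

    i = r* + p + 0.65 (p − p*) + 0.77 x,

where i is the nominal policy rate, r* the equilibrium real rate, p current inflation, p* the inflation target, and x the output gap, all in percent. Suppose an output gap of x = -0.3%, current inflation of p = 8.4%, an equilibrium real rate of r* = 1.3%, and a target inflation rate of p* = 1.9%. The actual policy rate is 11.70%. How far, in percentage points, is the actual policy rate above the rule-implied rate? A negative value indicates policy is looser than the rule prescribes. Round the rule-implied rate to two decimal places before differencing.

-1.99 pp

i = 1.3 + 8.4 + 0.65 × (8.4 − 1.9) + 0.77 × (-0.3)
   = 1.3 + 8.4 + 4.225 − 0.231 = 13.69
Deviation = 11.70 − 13.69 = -1.99 pp.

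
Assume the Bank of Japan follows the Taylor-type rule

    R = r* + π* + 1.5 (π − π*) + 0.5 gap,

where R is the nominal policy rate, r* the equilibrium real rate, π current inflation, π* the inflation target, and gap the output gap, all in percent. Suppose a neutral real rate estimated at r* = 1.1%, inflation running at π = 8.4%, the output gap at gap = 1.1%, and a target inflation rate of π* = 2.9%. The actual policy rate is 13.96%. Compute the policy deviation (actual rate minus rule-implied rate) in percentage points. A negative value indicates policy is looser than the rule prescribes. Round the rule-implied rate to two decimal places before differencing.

1.16 pp

R = 1.1 + 2.9 + 1.5 × (8.4 − 2.9) + 0.5 × 1.1
   = 1.1 + 2.9 + 8.25 + 0.55 = 12.80
Deviation = 13.96 − 12.80 = 1.16 pp.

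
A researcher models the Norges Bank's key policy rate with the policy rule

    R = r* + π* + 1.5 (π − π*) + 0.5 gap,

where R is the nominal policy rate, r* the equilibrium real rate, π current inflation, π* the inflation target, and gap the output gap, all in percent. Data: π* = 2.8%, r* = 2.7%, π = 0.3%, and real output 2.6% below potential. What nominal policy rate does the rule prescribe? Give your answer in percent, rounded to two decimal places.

Output 2.6% below potential → gap = -2.6.
R = 2.7 + 2.8 + 1.5 × (0.3 − 2.8) + 0.5 × (-2.6)
   = 2.7 + 2.8 − 3.75 − 1.3 = 0.45

0.45%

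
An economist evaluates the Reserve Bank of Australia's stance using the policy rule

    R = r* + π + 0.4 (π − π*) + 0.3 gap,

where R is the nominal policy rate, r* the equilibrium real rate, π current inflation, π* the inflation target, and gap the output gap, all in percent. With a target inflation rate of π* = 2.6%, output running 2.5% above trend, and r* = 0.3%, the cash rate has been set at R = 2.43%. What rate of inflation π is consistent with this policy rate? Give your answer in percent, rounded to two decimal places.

Output 2.5% above potential → gap = 2.5.
Collecting π: R = r* + (1 + 0.4) π − 0.4 π* + 0.3 gap
1.4 π = 2.43 − 0.3 + 0.4 × 2.6 − 0.3 × 2.5 = 2.42
π = 2.42 / 1.4 = 1.73

1.73%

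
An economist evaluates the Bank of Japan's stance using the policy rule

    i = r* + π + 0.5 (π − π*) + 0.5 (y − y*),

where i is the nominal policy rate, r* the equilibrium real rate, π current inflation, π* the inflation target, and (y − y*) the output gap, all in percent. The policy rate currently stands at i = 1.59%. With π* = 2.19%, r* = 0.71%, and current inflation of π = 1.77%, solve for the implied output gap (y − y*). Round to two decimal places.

0.5 (y − y*) = 1.59 − 0.71 − 1.77 − 0.5 × (1.77 − 2.19) = -0.68
(y − y*) = -0.68 / 0.5 = -1.36

-1.36%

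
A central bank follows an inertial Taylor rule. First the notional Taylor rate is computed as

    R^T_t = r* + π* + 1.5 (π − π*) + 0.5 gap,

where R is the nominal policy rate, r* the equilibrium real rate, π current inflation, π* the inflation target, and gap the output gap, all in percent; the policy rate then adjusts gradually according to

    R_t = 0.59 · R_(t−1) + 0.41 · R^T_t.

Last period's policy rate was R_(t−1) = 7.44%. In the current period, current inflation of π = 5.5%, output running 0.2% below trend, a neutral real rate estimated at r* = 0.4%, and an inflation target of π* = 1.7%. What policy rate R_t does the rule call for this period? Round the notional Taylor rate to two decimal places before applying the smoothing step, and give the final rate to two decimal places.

7.55%

Output 0.2% below potential → gap = -0.2.
R^T_t = 0.4 + 1.7 + 1.5 × (5.5 − 1.7) + 0.5 × (-0.2)
   = 0.4 + 1.7 + 5.7 − 0.1 = 7.70
R_t = 0.59 × 7.44 + 0.41 × 7.70 = 4.3896 + 3.157 = 7.55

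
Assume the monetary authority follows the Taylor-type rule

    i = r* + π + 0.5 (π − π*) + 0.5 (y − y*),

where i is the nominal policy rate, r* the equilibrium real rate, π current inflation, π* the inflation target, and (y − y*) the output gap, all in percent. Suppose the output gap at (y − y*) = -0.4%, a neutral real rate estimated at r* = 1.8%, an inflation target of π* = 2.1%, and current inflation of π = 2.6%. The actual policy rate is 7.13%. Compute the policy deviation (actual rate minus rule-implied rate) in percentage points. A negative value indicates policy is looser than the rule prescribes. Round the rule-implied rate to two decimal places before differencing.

i = 1.8 + 2.6 + 0.5 × (2.6 − 2.1) + 0.5 × (-0.4)
   = 1.8 + 2.6 + 0.25 − 0.2 = 4.45
Deviation = 7.13 − 4.45 = 2.68 pp.

2.68 pp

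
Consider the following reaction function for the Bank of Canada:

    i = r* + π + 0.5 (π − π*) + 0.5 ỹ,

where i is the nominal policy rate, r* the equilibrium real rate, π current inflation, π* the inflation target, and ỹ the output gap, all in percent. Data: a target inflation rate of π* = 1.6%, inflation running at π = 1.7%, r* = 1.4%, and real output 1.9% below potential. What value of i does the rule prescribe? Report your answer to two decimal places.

Output 1.9% below potential → ỹ = -1.9.
i = 1.4 + 1.7 + 0.5 × (1.7 − 1.6) + 0.5 × (-1.9)
   = 1.4 + 1.7 + 0.05 − 0.95 = 2.20

2.20%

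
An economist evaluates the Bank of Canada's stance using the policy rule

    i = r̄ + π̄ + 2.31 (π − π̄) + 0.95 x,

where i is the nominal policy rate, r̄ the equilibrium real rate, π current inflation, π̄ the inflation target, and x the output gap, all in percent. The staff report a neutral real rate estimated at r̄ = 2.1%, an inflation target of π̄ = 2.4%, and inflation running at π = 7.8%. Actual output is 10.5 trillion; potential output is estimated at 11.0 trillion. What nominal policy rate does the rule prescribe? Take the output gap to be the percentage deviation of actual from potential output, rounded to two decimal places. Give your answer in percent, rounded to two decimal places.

12.65%

Output gap = 100 × (10.5 − 11.0) / 11.0 = -4.55%.
i = 2.10 + 2.40 + 2.31 × (7.80 − 2.40) + 0.95 × (-4.55)
   = 2.10 + 2.4 + 12.474 − 4.3225 = 12.65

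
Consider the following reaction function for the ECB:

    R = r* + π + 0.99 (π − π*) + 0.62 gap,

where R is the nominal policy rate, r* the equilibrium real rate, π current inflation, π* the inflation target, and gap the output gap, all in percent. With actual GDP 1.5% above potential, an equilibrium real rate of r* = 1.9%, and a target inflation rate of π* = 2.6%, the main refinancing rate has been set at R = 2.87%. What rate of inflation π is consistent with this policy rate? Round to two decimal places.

1.31%

Output 1.5% above potential → gap = 1.5.
Collecting π: R = r* + (1 + 0.99) π − 0.99 π* + 0.62 gap
1.99 π = 2.87 − 1.9 + 0.99 × 2.6 − 0.62 × 1.5 = 2.614
π = 2.614 / 1.99 = 1.31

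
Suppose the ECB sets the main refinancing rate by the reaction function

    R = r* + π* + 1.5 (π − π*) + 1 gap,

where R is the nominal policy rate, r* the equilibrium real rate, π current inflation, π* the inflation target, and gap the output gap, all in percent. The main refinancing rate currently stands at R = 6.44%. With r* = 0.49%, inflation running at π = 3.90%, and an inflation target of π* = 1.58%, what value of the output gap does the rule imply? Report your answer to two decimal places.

0.89%

1 gap = 6.44 − 0.49 − 1.58 − 1.5 × (3.90 − 1.58) = 0.89
gap = 0.89 / 1 = 0.89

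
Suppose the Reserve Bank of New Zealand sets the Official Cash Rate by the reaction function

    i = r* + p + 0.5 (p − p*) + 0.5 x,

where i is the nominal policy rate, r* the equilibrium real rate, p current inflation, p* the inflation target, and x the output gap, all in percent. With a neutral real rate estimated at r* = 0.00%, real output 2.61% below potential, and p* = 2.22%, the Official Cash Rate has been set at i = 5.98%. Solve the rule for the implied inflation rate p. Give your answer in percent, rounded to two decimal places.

5.60%

Output 2.61% below potential → x = -2.61.
Collecting p: i = r* + (1 + 0.5) p − 0.5 p* + 0.5 x
1.5 p = 5.98 − 0.00 + 0.5 × 2.22 − 0.5 × (-2.61) = 8.395
p = 8.395 / 1.5 = 5.60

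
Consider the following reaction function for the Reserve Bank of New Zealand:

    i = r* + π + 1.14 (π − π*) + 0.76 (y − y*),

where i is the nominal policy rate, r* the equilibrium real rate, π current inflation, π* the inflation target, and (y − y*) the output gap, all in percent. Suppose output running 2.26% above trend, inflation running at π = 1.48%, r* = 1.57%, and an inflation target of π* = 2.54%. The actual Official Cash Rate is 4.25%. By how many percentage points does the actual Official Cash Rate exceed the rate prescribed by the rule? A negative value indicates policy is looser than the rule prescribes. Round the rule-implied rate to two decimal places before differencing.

Output 2.26% above potential → (y − y*) = 2.26.
i = 1.57 + 1.48 + 1.14 × (1.48 − 2.54) + 0.76 × 2.26
   = 1.57 + 1.48 − 1.2084 + 1.7176 = 3.56
Deviation = 4.25 − 3.56 = 0.69 pp.

0.69 pp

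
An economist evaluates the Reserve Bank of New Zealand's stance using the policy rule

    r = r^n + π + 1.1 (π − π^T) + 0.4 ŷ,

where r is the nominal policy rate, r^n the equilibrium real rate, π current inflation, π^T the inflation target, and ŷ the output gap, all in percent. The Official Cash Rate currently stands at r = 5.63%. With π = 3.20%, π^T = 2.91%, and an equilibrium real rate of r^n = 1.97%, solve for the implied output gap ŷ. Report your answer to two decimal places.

0.4 ŷ = 5.63 − 1.97 − 3.20 − 1.1 × (3.20 − 2.91) = 0.141
ŷ = 0.141 / 0.4 = 0.35

0.35%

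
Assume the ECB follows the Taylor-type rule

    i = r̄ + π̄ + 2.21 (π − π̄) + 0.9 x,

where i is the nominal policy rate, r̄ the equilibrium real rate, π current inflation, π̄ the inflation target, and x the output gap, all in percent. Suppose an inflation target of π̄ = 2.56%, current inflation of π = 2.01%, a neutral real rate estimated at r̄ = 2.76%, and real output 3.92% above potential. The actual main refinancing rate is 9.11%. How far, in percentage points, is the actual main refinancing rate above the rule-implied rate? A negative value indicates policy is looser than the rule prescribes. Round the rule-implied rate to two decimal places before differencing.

Output 3.92% above potential → x = 3.92.
i = 2.76 + 2.56 + 2.21 × (2.01 − 2.56) + 0.9 × 3.92
   = 2.76 + 2.56 − 1.2155 + 3.528 = 7.63
Deviation = 9.11 − 7.63 = 1.48 pp.

1.48 pp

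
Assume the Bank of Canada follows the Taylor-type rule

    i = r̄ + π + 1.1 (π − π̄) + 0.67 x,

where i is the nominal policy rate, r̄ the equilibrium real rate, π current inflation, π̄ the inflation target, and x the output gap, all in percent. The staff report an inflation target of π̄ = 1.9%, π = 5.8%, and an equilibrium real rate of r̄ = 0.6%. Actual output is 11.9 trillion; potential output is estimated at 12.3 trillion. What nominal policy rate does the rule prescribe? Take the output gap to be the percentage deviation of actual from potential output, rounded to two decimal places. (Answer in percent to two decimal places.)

8.51%

Output gap = 100 × (11.9 − 12.3) / 12.3 = -3.25%.
i = 0.60 + 5.80 + 1.1 × (5.80 − 1.90) + 0.67 × (-3.25)
   = 0.60 + 5.8 + 4.29 − 2.1775 = 8.51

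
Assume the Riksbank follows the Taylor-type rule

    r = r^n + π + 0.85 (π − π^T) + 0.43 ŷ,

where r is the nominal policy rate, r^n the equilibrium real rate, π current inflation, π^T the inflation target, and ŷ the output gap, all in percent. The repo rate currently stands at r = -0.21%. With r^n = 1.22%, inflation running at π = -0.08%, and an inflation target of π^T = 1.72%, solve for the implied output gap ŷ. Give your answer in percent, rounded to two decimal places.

0.42%

0.43 ŷ = -0.21 − 1.22 − (-0.08) − 0.85 × ((-0.08) − 1.72) = 0.18
ŷ = 0.18 / 0.43 = 0.42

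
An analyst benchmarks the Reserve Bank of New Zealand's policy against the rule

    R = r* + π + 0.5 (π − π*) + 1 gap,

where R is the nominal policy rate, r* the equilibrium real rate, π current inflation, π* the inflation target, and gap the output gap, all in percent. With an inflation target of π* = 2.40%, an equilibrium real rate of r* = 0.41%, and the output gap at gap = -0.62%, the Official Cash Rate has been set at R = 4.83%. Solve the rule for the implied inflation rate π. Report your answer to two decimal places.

4.16%

Collecting π: R = r* + (1 + 0.5) π − 0.5 π* + 1 gap
1.5 π = 4.83 − 0.41 + 0.5 × 2.40 − 1 × (-0.62) = 6.24
π = 6.24 / 1.5 = 4.16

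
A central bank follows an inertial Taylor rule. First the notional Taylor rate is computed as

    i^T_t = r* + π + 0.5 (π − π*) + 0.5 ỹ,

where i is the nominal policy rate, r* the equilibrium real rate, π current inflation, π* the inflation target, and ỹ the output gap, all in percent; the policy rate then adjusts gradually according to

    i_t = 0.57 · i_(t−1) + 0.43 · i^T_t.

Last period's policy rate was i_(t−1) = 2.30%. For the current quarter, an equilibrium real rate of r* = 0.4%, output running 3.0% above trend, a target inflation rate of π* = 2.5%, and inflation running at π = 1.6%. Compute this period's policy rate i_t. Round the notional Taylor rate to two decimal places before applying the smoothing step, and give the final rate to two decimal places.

Output 3.0% above potential → ỹ = 3.0.
i^T_t = 0.4 + 1.6 + 0.5 × (1.6 − 2.5) + 0.5 × 3.0
   = 0.4 + 1.6 − 0.45 + 1.5 = 3.05
i_t = 0.57 × 2.30 + 0.43 × 3.05 = 1.311 + 1.3115 = 2.62

2.62%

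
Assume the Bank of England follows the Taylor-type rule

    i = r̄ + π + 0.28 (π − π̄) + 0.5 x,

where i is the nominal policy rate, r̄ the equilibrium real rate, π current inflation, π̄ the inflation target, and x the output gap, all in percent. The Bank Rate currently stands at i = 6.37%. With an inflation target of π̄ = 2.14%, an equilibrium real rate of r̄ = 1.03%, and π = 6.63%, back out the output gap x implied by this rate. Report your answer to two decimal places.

-5.09%

0.5 x = 6.37 − 1.03 − 6.63 − 0.28 × (6.63 − 2.14) = -2.5472
x = -2.5472 / 0.5 = -5.09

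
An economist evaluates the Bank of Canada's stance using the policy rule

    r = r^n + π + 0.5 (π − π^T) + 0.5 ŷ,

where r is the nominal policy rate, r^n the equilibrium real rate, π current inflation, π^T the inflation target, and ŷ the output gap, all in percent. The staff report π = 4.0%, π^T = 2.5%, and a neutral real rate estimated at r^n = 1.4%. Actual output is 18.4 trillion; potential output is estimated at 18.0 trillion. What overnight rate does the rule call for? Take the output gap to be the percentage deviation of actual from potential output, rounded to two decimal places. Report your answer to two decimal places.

Output gap = 100 × (18.4 − 18.0) / 18.0 = 2.22%.
r = 1.40 + 4.00 + 0.5 × (4.00 − 2.50) + 0.5 × 2.22
   = 1.40 + 4 + 0.75 + 1.11 = 7.26

7.26%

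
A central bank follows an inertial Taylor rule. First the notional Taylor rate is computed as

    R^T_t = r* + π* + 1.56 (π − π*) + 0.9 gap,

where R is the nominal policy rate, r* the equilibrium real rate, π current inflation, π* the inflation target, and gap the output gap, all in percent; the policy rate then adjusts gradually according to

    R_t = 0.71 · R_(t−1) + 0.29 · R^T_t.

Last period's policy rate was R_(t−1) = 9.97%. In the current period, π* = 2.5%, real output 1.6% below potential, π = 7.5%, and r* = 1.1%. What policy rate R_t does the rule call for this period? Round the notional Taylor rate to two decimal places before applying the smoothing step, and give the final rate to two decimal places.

Output 1.6% below potential → gap = -1.6.
R^T_t = 1.1 + 2.5 + 1.56 × (7.5 − 2.5) + 0.9 × (-1.6)
   = 1.1 + 2.5 + 7.8 − 1.44 = 9.96
R_t = 0.71 × 9.97 + 0.29 × 9.96 = 7.0787 + 2.8884 = 9.97

9.97%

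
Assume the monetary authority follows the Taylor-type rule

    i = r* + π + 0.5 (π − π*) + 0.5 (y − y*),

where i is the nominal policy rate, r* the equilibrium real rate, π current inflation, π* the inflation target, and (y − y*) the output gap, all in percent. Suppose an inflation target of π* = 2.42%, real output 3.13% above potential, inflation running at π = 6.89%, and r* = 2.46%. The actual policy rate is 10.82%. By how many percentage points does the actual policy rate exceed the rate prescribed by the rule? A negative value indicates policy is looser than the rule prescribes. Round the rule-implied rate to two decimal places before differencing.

-2.33 pp

Output 3.13% above potential → (y − y*) = 3.13.
i = 2.46 + 6.89 + 0.5 × (6.89 − 2.42) + 0.5 × 3.13
   = 2.46 + 6.89 + 2.235 + 1.565 = 13.15
Deviation = 10.82 − 13.15 = -2.33 pp.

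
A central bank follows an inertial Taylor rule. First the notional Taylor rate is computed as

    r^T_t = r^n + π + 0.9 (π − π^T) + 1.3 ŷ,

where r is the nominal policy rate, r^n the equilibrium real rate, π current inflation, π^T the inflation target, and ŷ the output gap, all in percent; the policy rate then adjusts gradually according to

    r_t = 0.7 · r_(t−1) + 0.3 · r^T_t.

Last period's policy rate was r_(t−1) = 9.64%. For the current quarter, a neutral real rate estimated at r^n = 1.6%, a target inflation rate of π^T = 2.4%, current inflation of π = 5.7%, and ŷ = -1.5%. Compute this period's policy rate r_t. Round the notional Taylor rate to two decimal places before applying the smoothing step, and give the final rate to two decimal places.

r^T_t = 1.6 + 5.7 + 0.9 × (5.7 − 2.4) + 1.3 × (-1.5)
   = 1.6 + 5.7 + 2.97 − 1.95 = 8.32
r_t = 0.7 × 9.64 + 0.3 × 8.32 = 6.748 + 2.496 = 9.24

9.24%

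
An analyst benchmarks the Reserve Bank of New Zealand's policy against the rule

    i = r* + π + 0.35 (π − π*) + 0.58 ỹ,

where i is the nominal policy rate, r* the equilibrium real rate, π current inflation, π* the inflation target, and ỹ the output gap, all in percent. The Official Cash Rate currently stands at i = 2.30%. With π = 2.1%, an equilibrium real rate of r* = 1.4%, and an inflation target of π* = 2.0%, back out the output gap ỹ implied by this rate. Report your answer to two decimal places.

0.58 ỹ = 2.30 − 1.4 − 2.1 − 0.35 × (2.1 − 2.0) = -1.235
ỹ = -1.235 / 0.58 = -2.13

-2.13%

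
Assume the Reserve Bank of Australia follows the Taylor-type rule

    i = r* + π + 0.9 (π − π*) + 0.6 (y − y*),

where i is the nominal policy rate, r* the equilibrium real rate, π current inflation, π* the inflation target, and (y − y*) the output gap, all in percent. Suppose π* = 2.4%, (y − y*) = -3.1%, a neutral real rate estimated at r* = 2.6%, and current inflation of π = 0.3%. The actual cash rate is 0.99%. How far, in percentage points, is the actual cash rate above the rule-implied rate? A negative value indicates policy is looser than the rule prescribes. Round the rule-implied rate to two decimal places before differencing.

i = 2.6 + 0.3 + 0.9 × (0.3 − 2.4) + 0.6 × (-3.1)
   = 2.6 + 0.3 − 1.89 − 1.86 = -0.85
Deviation = 0.99 − (-0.85) = 1.84 pp.

1.84 pp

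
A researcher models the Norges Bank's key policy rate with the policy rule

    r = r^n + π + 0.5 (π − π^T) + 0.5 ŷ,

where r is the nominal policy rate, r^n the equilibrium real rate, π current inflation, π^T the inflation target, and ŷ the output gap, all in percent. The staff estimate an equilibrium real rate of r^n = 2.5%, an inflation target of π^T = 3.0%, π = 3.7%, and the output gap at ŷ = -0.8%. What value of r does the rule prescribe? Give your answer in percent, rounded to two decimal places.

r = 2.5 + 3.7 + 0.5 × (3.7 − 3.0) + 0.5 × (-0.8)
   = 2.5 + 3.7 + 0.35 − 0.4 = 6.15

6.15%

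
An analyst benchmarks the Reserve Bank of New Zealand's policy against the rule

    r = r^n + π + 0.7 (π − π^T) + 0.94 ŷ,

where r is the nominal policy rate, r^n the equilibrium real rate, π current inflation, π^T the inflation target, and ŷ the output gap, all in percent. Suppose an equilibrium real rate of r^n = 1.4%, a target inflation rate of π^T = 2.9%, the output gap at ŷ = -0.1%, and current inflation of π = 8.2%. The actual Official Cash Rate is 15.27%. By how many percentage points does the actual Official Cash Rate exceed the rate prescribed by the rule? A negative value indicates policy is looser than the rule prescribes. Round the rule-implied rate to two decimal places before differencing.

2.05 pp

r = 1.4 + 8.2 + 0.7 × (8.2 − 2.9) + 0.94 × (-0.1)
   = 1.4 + 8.2 + 3.71 − 0.094 = 13.22
Deviation = 15.27 − 13.22 = 2.05 pp.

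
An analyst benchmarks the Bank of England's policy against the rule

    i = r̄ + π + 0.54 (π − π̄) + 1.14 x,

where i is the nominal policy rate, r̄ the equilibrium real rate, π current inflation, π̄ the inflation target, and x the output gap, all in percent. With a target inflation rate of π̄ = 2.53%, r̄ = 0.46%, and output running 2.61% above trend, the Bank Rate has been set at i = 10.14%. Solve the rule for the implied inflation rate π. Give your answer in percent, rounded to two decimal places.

Output 2.61% above potential → x = 2.61.
Collecting π: i = r̄ + (1 + 0.54) π − 0.54 π̄ + 1.14 x
1.54 π = 10.14 − 0.46 + 0.54 × 2.53 − 1.14 × 2.61 = 8.0708
π = 8.0708 / 1.54 = 5.24

5.24%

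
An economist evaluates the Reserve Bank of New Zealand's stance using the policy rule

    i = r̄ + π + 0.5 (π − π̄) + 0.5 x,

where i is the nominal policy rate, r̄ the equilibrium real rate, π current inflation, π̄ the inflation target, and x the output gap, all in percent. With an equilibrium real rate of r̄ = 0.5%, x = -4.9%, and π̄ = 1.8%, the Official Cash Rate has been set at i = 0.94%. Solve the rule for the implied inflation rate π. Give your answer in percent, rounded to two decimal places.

Collecting π: i = r̄ + (1 + 0.5) π − 0.5 π̄ + 0.5 x
1.5 π = 0.94 − 0.5 + 0.5 × 1.8 − 0.5 × (-4.9) = 3.79
π = 3.79 / 1.5 = 2.53

2.53%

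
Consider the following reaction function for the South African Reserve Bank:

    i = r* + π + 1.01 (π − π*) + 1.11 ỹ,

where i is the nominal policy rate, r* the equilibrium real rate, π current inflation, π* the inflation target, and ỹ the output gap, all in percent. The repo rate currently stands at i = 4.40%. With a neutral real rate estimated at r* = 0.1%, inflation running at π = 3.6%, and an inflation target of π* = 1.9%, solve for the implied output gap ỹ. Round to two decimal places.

-0.92%

1.11 ỹ = 4.40 − 0.1 − 3.6 − 1.01 × (3.6 − 1.9) = -1.017
ỹ = -1.017 / 1.11 = -0.92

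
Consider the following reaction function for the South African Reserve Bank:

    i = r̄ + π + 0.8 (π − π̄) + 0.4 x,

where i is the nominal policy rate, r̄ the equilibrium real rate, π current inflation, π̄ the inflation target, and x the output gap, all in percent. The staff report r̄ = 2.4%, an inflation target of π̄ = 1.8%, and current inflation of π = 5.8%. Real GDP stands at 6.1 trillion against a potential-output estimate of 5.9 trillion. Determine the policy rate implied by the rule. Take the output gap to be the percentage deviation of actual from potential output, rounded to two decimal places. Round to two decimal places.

12.76%

Output gap = 100 × (6.1 − 5.9) / 5.9 = 3.39%.
i = 2.40 + 5.80 + 0.8 × (5.80 − 1.80) + 0.4 × 3.39
   = 2.40 + 5.8 + 3.2 + 1.356 = 12.76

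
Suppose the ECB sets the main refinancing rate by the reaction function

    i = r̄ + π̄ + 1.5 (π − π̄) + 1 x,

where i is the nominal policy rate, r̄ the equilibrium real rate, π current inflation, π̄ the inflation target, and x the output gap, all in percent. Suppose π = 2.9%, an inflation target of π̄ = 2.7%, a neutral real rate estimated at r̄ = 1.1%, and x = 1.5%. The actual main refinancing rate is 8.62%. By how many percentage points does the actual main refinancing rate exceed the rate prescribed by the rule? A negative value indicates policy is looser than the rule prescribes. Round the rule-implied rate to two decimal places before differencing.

i = 1.1 + 2.7 + 1.5 × (2.9 − 2.7) + 1 × 1.5
   = 1.1 + 2.7 + 0.3 + 1.5 = 5.60
Deviation = 8.62 − 5.60 = 3.02 pp.

3.02 pp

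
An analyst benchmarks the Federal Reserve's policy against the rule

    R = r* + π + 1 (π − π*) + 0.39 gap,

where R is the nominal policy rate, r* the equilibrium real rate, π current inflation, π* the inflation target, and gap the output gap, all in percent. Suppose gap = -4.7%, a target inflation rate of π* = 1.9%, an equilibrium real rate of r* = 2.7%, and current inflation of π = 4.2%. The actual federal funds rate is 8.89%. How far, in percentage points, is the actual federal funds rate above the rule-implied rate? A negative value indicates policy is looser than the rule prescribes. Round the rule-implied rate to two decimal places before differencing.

R = 2.7 + 4.2 + 1 × (4.2 − 1.9) + 0.39 × (-4.7)
   = 2.7 + 4.2 + 2.3 − 1.833 = 7.37
Deviation = 8.89 − 7.37 = 1.52 pp.

1.52 pp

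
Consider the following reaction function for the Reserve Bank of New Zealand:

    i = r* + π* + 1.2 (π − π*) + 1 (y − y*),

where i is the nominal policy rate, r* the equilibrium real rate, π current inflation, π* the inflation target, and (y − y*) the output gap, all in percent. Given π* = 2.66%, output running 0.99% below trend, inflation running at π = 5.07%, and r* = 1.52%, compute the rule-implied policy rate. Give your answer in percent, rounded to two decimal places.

Output 0.99% below potential → (y − y*) = -0.99.
i = 1.52 + 2.66 + 1.2 × (5.07 − 2.66) + 1 × (-0.99)
   = 1.52 + 2.66 + 2.892 − 0.99 = 6.08

6.08%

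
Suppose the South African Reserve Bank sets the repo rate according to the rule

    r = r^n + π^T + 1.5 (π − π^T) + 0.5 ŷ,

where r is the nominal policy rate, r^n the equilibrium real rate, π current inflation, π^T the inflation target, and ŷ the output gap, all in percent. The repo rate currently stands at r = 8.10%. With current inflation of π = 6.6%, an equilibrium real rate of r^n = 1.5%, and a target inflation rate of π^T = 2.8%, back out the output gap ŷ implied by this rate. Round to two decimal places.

-3.80%

0.5 ŷ = 8.10 − 1.5 − 2.8 − 1.5 × (6.6 − 2.8) = -1.9
ŷ = -1.9 / 0.5 = -3.80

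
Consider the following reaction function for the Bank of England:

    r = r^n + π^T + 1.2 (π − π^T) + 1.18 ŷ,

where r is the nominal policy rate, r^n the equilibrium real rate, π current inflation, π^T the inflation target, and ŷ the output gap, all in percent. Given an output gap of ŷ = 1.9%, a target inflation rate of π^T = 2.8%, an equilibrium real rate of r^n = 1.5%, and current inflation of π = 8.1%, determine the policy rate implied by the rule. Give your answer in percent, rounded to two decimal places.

r = 1.5 + 2.8 + 1.2 × (8.1 − 2.8) + 1.18 × 1.9
   = 1.5 + 2.8 + 6.36 + 2.242 = 12.90

12.90%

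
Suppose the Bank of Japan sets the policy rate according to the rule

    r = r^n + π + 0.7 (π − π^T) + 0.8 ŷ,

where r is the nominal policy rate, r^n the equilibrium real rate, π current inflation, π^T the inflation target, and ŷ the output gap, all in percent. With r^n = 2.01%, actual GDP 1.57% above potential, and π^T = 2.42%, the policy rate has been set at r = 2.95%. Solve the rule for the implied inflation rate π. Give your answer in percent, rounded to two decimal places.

Output 1.57% above potential → ŷ = 1.57.
Collecting π: r = r^n + (1 + 0.7) π − 0.7 π^T + 0.8 ŷ
1.7 π = 2.95 − 2.01 + 0.7 × 2.42 − 0.8 × 1.57 = 1.378
π = 1.378 / 1.7 = 0.81

0.81%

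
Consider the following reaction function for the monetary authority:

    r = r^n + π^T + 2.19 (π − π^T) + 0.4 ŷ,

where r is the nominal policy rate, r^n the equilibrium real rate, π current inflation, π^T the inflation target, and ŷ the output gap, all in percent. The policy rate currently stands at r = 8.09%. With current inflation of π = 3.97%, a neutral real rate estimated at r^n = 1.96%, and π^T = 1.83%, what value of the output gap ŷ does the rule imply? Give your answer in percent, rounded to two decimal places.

0.4 ŷ = 8.09 − 1.96 − 1.83 − 2.19 × (3.97 − 1.83) = -0.3866
ŷ = -0.3866 / 0.4 = -0.97

-0.97%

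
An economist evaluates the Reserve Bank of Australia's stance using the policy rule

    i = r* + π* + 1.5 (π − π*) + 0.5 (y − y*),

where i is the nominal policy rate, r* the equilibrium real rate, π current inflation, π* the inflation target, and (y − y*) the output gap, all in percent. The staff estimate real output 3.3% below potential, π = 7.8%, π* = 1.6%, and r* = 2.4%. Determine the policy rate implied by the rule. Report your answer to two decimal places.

11.65%

Output 3.3% below potential → (y − y*) = -3.3.
i = 2.4 + 1.6 + 1.5 × (7.8 − 1.6) + 0.5 × (-3.3)
   = 2.4 + 1.6 + 9.3 − 1.65 = 11.65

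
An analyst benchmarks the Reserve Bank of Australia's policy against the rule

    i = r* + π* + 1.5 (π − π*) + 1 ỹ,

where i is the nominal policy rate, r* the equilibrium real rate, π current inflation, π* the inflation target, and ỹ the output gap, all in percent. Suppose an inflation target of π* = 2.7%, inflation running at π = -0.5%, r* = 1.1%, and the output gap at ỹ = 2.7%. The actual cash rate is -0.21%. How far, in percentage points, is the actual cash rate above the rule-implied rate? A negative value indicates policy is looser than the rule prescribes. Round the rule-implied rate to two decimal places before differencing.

i = 1.1 + 2.7 + 1.5 × (-0.5 − 2.7) + 1 × 2.7
   = 1.1 + 2.7 − 4.8 + 2.7 = 1.70
Deviation = -0.21 − 1.70 = -1.91 pp.

-1.91 pp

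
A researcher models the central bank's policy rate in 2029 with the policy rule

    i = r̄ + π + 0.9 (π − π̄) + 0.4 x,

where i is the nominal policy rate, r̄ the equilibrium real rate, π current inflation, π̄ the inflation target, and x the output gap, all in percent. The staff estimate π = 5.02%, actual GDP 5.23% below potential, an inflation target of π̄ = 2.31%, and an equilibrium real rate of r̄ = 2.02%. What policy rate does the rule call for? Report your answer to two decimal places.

7.39%

Output 5.23% below potential → x = -5.23.
i = 2.02 + 5.02 + 0.9 × (5.02 − 2.31) + 0.4 × (-5.23)
   = 2.02 + 5.02 + 2.439 − 2.092 = 7.39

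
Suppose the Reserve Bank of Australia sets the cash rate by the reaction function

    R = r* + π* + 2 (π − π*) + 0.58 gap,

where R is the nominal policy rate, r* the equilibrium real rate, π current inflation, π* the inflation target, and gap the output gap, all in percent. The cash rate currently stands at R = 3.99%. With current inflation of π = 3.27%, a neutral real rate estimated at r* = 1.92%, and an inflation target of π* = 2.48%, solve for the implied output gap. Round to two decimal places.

0.58 gap = 3.99 − 1.92 − 2.48 − 2 × (3.27 − 2.48) = -1.99
gap = -1.99 / 0.58 = -3.43

-3.43%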